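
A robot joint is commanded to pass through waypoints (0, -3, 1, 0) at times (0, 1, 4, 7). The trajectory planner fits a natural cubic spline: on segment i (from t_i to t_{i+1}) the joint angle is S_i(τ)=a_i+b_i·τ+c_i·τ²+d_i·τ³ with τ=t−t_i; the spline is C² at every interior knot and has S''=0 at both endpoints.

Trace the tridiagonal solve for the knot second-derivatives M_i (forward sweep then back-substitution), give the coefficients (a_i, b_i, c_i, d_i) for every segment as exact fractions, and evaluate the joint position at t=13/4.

Δ: Δ0=-3, Δ1=4/3, Δ2=-1/3
row 1: diag=8, rhs=26; c'=3/8, d'=13/4
row 2: denom=12−3·3/8=87/8; d'=(-10−3·13/4)/(87/8)=-158/87
back: M2=-158/87
back: M1=13/4−3/8·-158/87=114/29
M: M0=0, M1=114/29, M2=-158/87, M3=0
seg 0: a=0, c=M0/2=0, d=(M1−M0)/(6·1)=19/29, b=Δ0−h0·(2M0+M1)/6=-106/29
seg 1: a=-3, c=M1/2=57/29, d=(M2−M1)/(6·3)=-250/783, b=Δ1−h1·(2M1+M2)/6=-49/29
seg 2: a=1, c=M2/2=-79/87, d=(M3−M2)/(6·3)=79/783, b=Δ2−h2·(2M2+M3)/6=43/29
t_q=13/4 → seg 1, τ=9/4; S=-3+-49/29·τ+57/29·τ²+-250/783·τ³=-453/928

  seg 0: a=0 b=-106/29 c=0 d=19/29
  seg 1: a=-3 b=-49/29 c=57/29 d=-250/783
  seg 2: a=1 b=43/29 c=-79/87 d=79/783
S(13/4) = -453/928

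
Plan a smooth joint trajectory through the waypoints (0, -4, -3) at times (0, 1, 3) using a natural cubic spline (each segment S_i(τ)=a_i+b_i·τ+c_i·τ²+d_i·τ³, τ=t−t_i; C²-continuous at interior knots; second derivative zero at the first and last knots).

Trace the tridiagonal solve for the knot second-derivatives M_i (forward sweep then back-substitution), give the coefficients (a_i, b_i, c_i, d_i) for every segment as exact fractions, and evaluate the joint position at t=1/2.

Δ: Δ0=-4, Δ1=1/2
row 1: diag=6, rhs=27; c'=1/3, d'=9/2
back: M1=9/2
M: M0=0, M1=9/2, M2=0
seg 0: a=0, c=M0/2=0, d=(M1−M0)/(6·1)=3/4, b=Δ0−h0·(2M0+M1)/6=-19/4
seg 1: a=-4, c=M1/2=9/4, d=(M2−M1)/(6·2)=-3/8, b=Δ1−h1·(2M1+M2)/6=-5/2
t_q=1/2 → seg 0, τ=1/2; S=0+-19/4·τ+0·τ²+3/4·τ³=-73/32

  seg 0: a=0 b=-19/4 c=0 d=3/4
  seg 1: a=-4 b=-5/2 c=9/4 d=-3/8
S(1/2) = -73/32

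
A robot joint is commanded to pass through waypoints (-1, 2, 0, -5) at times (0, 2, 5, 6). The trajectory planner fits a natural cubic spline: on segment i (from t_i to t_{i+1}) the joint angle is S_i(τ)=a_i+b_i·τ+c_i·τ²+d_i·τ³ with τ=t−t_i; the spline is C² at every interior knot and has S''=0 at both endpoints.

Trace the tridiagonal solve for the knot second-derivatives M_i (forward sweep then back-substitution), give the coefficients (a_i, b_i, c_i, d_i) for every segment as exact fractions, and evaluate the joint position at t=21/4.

Δ: Δ0=3/2, Δ1=-2/3, Δ2=-5
row 1: diag=10, rhs=-13; c'=3/10, d'=-13/10
row 2: denom=8−3·3/10=71/10; d'=(-26−3·-13/10)/(71/10)=-221/71
back: M2=-221/71
back: M1=-13/10−3/10·-221/71=-26/71
M: M0=0, M1=-26/71, M2=-221/71, M3=0
seg 0: a=-1, c=M0/2=0, d=(M1−M0)/(6·2)=-13/426, b=Δ0−h0·(2M0+M1)/6=691/426
seg 1: a=2, c=M1/2=-13/71, d=(M2−M1)/(6·3)=-65/426, b=Δ1−h1·(2M1+M2)/6=535/426
seg 2: a=0, c=M2/2=-221/142, d=(M3−M2)/(6·1)=221/426, b=Δ2−h2·(2M2+M3)/6=-844/213
t_q=21/4 → seg 2, τ=1/4; S=0+-844/213·τ+-221/142·τ²+221/426·τ³=-9813/9088

  seg 0: a=-1 b=691/426 c=0 d=-13/426
  seg 1: a=2 b=535/426 c=-13/71 d=-65/426
  seg 2: a=0 b=-844/213 c=-221/142 d=221/426
S(21/4) = -9813/9088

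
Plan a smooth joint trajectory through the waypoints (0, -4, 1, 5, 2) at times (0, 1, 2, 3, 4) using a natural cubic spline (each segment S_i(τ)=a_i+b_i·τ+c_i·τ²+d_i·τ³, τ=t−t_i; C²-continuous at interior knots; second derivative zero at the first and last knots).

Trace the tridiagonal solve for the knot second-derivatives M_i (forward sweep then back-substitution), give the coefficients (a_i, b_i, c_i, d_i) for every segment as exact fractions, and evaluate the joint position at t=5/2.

  seg 0: a=0 b=-89/14 c=0 d=33/14
  seg 1: a=-4 b=5/7 c=99/14 d=-39/14
  seg 2: a=1 b=13/2 c=-9/7 d=-17/14
  seg 3: a=5 b=2/7 c=-69/14 d=23/14
S(5/2) = 423/112

Δ: Δ0=-4, Δ1=5, Δ2=4, Δ3=-3
row 1: diag=4, rhs=54; c'=1/4, d'=27/2
row 2: denom=4−1·1/4=15/4; d'=(-6−1·27/2)/(15/4)=-26/5
row 3: denom=4−1·4/15=56/15; d'=(-42−1·-26/5)/(56/15)=-69/7
back: M3=-69/7
back: M2=-26/5−4/15·-69/7=-18/7
back: M1=27/2−1/4·-18/7=99/7
M: M0=0, M1=99/7, M2=-18/7, M3=-69/7, M4=0
seg 0: a=0, c=M0/2=0, d=(M1−M0)/(6·1)=33/14, b=Δ0−h0·(2M0+M1)/6=-89/14
seg 1: a=-4, c=M1/2=99/14, d=(M2−M1)/(6·1)=-39/14, b=Δ1−h1·(2M1+M2)/6=5/7
seg 2: a=1, c=M2/2=-9/7, d=(M3−M2)/(6·1)=-17/14, b=Δ2−h2·(2M2+M3)/6=13/2
seg 3: a=5, c=M3/2=-69/14, d=(M4−M3)/(6·1)=23/14, b=Δ3−h3·(2M3+M4)/6=2/7
t_q=5/2 → seg 2, τ=1/2; S=1+13/2·τ+-9/7·τ²+-17/14·τ³=423/112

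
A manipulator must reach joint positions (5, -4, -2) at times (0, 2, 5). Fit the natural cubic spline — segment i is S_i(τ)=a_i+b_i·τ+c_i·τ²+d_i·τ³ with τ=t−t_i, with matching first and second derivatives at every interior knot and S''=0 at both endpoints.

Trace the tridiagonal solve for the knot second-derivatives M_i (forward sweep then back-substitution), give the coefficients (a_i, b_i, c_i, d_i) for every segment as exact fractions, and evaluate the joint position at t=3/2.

  seg 0: a=5 b=-83/15 c=0 d=31/120
  seg 1: a=-4 b=-73/30 c=31/20 d=-31/180
S(3/2) = -777/320

Δ: Δ0=-9/2, Δ1=2/3
row 1: diag=10, rhs=31; c'=3/10, d'=31/10
back: M1=31/10
M: M0=0, M1=31/10, M2=0
seg 0: a=5, c=M0/2=0, d=(M1−M0)/(6·2)=31/120, b=Δ0−h0·(2M0+M1)/6=-83/15
seg 1: a=-4, c=M1/2=31/20, d=(M2−M1)/(6·3)=-31/180, b=Δ1−h1·(2M1+M2)/6=-73/30
t_q=3/2 → seg 0, τ=3/2; S=5+-83/15·τ+0·τ²+31/120·τ³=-777/320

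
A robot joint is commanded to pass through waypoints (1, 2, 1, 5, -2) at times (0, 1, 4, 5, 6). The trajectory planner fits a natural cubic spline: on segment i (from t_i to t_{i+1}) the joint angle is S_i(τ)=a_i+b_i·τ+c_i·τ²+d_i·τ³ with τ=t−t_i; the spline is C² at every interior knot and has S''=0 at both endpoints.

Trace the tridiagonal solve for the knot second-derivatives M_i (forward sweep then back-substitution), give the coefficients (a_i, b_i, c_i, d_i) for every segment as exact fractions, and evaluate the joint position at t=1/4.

  seg 0: a=1 b=1015/636 c=0 d=-379/636
  seg 1: a=2 b=-61/318 c=-379/212 d=123/212
  seg 2: a=1 b=3019/636 c=182/53 d=-2659/636
  seg 3: a=5 b=-295/318 c=-1931/212 d=1931/636
S(1/4) = 18855/13568

Δ: Δ0=1, Δ1=-1/3, Δ2=4, Δ3=-7
row 1: diag=8, rhs=-8; c'=3/8, d'=-1
row 2: denom=8−3·3/8=55/8; d'=(26−3·-1)/(55/8)=232/55
row 3: denom=4−1·8/55=212/55; d'=(-66−1·232/55)/(212/55)=-1931/106
back: M3=-1931/106
back: M2=232/55−8/55·-1931/106=364/53
back: M1=-1−3/8·364/53=-379/106
M: M0=0, M1=-379/106, M2=364/53, M3=-1931/106, M4=0
seg 0: a=1, c=M0/2=0, d=(M1−M0)/(6·1)=-379/636, b=Δ0−h0·(2M0+M1)/6=1015/636
seg 1: a=2, c=M1/2=-379/212, d=(M2−M1)/(6·3)=123/212, b=Δ1−h1·(2M1+M2)/6=-61/318
seg 2: a=1, c=M2/2=182/53, d=(M3−M2)/(6·1)=-2659/636, b=Δ2−h2·(2M2+M3)/6=3019/636
seg 3: a=5, c=M3/2=-1931/212, d=(M4−M3)/(6·1)=1931/636, b=Δ3−h3·(2M3+M4)/6=-295/318
t_q=1/4 → seg 0, τ=1/4; S=1+1015/636·τ+0·τ²+-379/636·τ³=18855/13568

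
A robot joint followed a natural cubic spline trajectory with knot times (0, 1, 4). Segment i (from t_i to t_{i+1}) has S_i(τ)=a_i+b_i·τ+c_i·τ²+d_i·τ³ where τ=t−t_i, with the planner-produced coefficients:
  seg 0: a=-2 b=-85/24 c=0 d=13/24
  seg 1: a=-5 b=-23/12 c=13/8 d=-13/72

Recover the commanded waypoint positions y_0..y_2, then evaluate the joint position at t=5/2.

y_0=-2 y_1=-5 y_2=-1
S(5/2) = -309/64

y_0 = S_0(0) = a_0 = -2
y_1 = S_1(0) = a_1 = -5
y_2 = S_1(3) = -1
t_q=5/2 is in segment 1 (τ=3/2); S_1(τ)=-309/64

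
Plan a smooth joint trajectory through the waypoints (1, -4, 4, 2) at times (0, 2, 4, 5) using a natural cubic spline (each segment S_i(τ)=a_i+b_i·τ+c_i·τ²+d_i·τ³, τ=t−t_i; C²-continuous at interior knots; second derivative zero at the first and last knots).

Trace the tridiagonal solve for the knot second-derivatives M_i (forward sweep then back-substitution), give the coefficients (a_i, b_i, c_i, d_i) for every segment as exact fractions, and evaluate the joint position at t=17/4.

  seg 0: a=1 b=-53/11 c=0 d=51/88
  seg 1: a=-4 b=47/22 c=153/44 d=-14/11
  seg 2: a=4 b=17/22 c=-183/44 d=61/44
S(17/4) = 11137/2816

Δ: Δ0=-5/2, Δ1=4, Δ2=-2
row 1: diag=8, rhs=39; c'=1/4, d'=39/8
row 2: denom=6−2·1/4=11/2; d'=(-36−2·39/8)/(11/2)=-183/22
back: M2=-183/22
back: M1=39/8−1/4·-183/22=153/22
M: M0=0, M1=153/22, M2=-183/22, M3=0
seg 0: a=1, c=M0/2=0, d=(M1−M0)/(6·2)=51/88, b=Δ0−h0·(2M0+M1)/6=-53/11
seg 1: a=-4, c=M1/2=153/44, d=(M2−M1)/(6·2)=-14/11, b=Δ1−h1·(2M1+M2)/6=47/22
seg 2: a=4, c=M2/2=-183/44, d=(M3−M2)/(6·1)=61/44, b=Δ2−h2·(2M2+M3)/6=17/22
t_q=17/4 → seg 2, τ=1/4; S=4+17/22·τ+-183/44·τ²+61/44·τ³=11137/2816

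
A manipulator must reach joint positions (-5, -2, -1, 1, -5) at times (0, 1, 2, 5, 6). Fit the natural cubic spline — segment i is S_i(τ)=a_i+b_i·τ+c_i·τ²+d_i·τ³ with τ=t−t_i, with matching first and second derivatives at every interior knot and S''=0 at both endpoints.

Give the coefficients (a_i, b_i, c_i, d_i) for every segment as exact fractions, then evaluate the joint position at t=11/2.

Δ: Δ0=3, Δ1=1, Δ2=2/3, Δ3=-6
row 1: diag=4, rhs=-12; c'=1/4, d'=-3
row 2: denom=8−1·1/4=31/4; d'=(-2−1·-3)/(31/4)=4/31
row 3: denom=8−3·12/31=212/31; d'=(-40−3·4/31)/(212/31)=-313/53
back: M3=-313/53
back: M2=4/31−12/31·-313/53=128/53
back: M1=-3−1/4·128/53=-191/53
M: M0=0, M1=-191/53, M2=128/53, M3=-313/53, M4=0
seg 0: a=-5, c=M0/2=0, d=(M1−M0)/(6·1)=-191/318, b=Δ0−h0·(2M0+M1)/6=1145/318
seg 1: a=-2, c=M1/2=-191/106, d=(M2−M1)/(6·1)=319/318, b=Δ1−h1·(2M1+M2)/6=286/159
seg 2: a=-1, c=M2/2=64/53, d=(M3−M2)/(6·3)=-49/106, b=Δ2−h2·(2M2+M3)/6=383/318
seg 3: a=1, c=M3/2=-313/106, d=(M4−M3)/(6·1)=313/318, b=Δ3−h3·(2M3+M4)/6=-641/159
t_q=11/2 → seg 3, τ=1/2; S=1+-641/159·τ+-313/106·τ²+313/318·τ³=-1383/848

  seg 0: a=-5 b=1145/318 c=0 d=-191/318
  seg 1: a=-2 b=286/159 c=-191/106 d=319/318
  seg 2: a=-1 b=383/318 c=64/53 d=-49/106
  seg 3: a=1 b=-641/159 c=-313/106 d=313/318
S(11/2) = -1383/848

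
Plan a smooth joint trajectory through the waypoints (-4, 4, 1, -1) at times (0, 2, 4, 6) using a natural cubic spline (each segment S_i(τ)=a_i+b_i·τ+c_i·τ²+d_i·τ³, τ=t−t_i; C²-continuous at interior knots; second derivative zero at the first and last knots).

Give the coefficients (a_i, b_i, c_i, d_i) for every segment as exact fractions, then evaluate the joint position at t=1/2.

  seg 0: a=-4 b=11/2 c=0 d=-3/8
  seg 1: a=4 b=1 c=-9/4 d=1/2
  seg 2: a=1 b=-2 c=3/4 d=-1/8
S(1/2) = -83/64

Δ: Δ0=4, Δ1=-3/2, Δ2=-1
row 1: diag=8, rhs=-33; c'=1/4, d'=-33/8
row 2: denom=8−2·1/4=15/2; d'=(3−2·-33/8)/(15/2)=3/2
back: M2=3/2
back: M1=-33/8−1/4·3/2=-9/2
M: M0=0, M1=-9/2, M2=3/2, M3=0
seg 0: a=-4, c=M0/2=0, d=(M1−M0)/(6·2)=-3/8, b=Δ0−h0·(2M0+M1)/6=11/2
seg 1: a=4, c=M1/2=-9/4, d=(M2−M1)/(6·2)=1/2, b=Δ1−h1·(2M1+M2)/6=1
seg 2: a=1, c=M2/2=3/4, d=(M3−M2)/(6·2)=-1/8, b=Δ2−h2·(2M2+M3)/6=-2
t_q=1/2 → seg 0, τ=1/2; S=-4+11/2·τ+0·τ²+-3/8·τ³=-83/64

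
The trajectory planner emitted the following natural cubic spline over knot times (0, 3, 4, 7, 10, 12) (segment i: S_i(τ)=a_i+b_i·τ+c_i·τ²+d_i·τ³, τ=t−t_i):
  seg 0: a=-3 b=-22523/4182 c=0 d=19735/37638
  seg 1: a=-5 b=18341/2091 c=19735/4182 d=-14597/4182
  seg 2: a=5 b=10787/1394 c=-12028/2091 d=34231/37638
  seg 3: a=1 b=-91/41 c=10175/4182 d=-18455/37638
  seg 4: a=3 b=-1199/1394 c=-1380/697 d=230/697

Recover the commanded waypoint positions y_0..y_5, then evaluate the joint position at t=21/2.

y_0=-3 y_1=-5 y_2=5 y_3=1 y_4=3 y_5=-4
S(21/2) = 1475/697

y_0 = S_0(0) = a_0 = -3
y_1 = S_1(0) = a_1 = -5
y_2 = S_2(0) = a_2 = 5
y_3 = S_3(0) = a_3 = 1
y_4 = S_4(0) = a_4 = 3
y_5 = S_4(2) = -4
t_q=21/2 is in segment 4 (τ=1/2); S_4(τ)=1475/697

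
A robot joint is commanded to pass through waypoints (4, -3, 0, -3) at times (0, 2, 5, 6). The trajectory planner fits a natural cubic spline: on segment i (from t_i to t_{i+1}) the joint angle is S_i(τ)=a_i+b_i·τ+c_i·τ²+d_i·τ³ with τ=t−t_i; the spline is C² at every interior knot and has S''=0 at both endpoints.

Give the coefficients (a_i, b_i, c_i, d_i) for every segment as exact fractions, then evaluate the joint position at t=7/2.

Δ: Δ0=-7/2, Δ1=1, Δ2=-3
row 1: diag=10, rhs=27; c'=3/10, d'=27/10
row 2: denom=8−3·3/10=71/10; d'=(-24−3·27/10)/(71/10)=-321/71
back: M2=-321/71
back: M1=27/10−3/10·-321/71=288/71
M: M0=0, M1=288/71, M2=-321/71, M3=0
seg 0: a=4, c=M0/2=0, d=(M1−M0)/(6·2)=24/71, b=Δ0−h0·(2M0+M1)/6=-689/142
seg 1: a=-3, c=M1/2=144/71, d=(M2−M1)/(6·3)=-203/426, b=Δ1−h1·(2M1+M2)/6=-113/142
seg 2: a=0, c=M2/2=-321/142, d=(M3−M2)/(6·1)=107/142, b=Δ2−h2·(2M2+M3)/6=-106/71
t_q=7/2 → seg 1, τ=3/2; S=-3+-113/142·τ+144/71·τ²+-203/426·τ³=-1407/1136

  seg 0: a=4 b=-689/142 c=0 d=24/71
  seg 1: a=-3 b=-113/142 c=144/71 d=-203/426
  seg 2: a=0 b=-106/71 c=-321/142 d=107/142
S(7/2) = -1407/1136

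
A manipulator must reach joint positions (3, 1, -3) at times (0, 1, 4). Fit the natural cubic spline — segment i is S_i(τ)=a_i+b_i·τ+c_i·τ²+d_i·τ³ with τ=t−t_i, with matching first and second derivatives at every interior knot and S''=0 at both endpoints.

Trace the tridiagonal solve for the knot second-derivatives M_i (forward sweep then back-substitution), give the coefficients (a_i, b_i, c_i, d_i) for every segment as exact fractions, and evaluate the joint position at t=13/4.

Δ: Δ0=-2, Δ1=-4/3
row 1: diag=8, rhs=4; c'=3/8, d'=1/2
back: M1=1/2
M: M0=0, M1=1/2, M2=0
seg 0: a=3, c=M0/2=0, d=(M1−M0)/(6·1)=1/12, b=Δ0−h0·(2M0+M1)/6=-25/12
seg 1: a=1, c=M1/2=1/4, d=(M2−M1)/(6·3)=-1/36, b=Δ1−h1·(2M1+M2)/6=-11/6
t_q=13/4 → seg 1, τ=9/4; S=1+-11/6·τ+1/4·τ²+-1/36·τ³=-557/256

  seg 0: a=3 b=-25/12 c=0 d=1/12
  seg 1: a=1 b=-11/6 c=1/4 d=-1/36
S(13/4) = -557/256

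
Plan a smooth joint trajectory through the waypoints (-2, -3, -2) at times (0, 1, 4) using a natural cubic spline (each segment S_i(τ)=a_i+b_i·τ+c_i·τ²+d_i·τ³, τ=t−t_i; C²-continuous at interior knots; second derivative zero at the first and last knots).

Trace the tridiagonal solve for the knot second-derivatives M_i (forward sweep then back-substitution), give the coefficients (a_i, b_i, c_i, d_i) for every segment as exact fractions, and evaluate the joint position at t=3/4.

Δ: Δ0=-1, Δ1=1/3
row 1: diag=8, rhs=8; c'=3/8, d'=1
back: M1=1
M: M0=0, M1=1, M2=0
seg 0: a=-2, c=M0/2=0, d=(M1−M0)/(6·1)=1/6, b=Δ0−h0·(2M0+M1)/6=-7/6
seg 1: a=-3, c=M1/2=1/2, d=(M2−M1)/(6·3)=-1/18, b=Δ1−h1·(2M1+M2)/6=-2/3
t_q=3/4 → seg 0, τ=3/4; S=-2+-7/6·τ+0·τ²+1/6·τ³=-359/128

  seg 0: a=-2 b=-7/6 c=0 d=1/6
  seg 1: a=-3 b=-2/3 c=1/2 d=-1/18
S(3/4) = -359/128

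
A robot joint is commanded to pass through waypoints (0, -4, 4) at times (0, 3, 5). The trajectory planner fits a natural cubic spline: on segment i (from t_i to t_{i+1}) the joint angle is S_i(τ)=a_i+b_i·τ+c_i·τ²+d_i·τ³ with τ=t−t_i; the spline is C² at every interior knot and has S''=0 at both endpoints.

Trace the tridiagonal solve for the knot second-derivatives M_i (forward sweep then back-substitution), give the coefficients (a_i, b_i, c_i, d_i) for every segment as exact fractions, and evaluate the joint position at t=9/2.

  seg 0: a=0 b=-44/15 c=0 d=8/45
  seg 1: a=-4 b=28/15 c=8/5 d=-4/15
S(9/2) = 3/2

Δ: Δ0=-4/3, Δ1=4
row 1: diag=10, rhs=32; c'=1/5, d'=16/5
back: M1=16/5
M: M0=0, M1=16/5, M2=0
seg 0: a=0, c=M0/2=0, d=(M1−M0)/(6·3)=8/45, b=Δ0−h0·(2M0+M1)/6=-44/15
seg 1: a=-4, c=M1/2=8/5, d=(M2−M1)/(6·2)=-4/15, b=Δ1−h1·(2M1+M2)/6=28/15
t_q=9/2 → seg 1, τ=3/2; S=-4+28/15·τ+8/5·τ²+-4/15·τ³=3/2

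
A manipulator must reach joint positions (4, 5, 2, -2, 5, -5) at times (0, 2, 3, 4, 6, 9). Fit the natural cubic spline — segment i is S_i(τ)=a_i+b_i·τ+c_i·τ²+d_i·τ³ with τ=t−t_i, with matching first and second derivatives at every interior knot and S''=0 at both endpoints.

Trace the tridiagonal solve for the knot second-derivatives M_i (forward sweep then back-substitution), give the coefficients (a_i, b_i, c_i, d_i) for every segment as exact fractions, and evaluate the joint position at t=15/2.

  seg 0: a=4 b=1367/921 c=0 d=-1813/7368
  seg 1: a=5 b=-2705/1842 c=-1813/1228 d=-203/3684
  seg 2: a=2 b=-16897/3684 c=-504/307 d=8209/3684
  seg 3: a=-2 b=-2183/1842 c=6193/1228 d=-9949/7368
  seg 4: a=5 b=2564/921 c=-939/307 d=313/921
S(15/2) = 8451/2456

Δ: Δ0=1/2, Δ1=-3, Δ2=-4, Δ3=7/2, Δ4=-10/3
row 1: diag=6, rhs=-21; c'=1/6, d'=-7/2
row 2: denom=4−1·1/6=23/6; d'=(-6−1·-7/2)/(23/6)=-15/23
row 3: denom=6−1·6/23=132/23; d'=(45−1·-15/23)/(132/23)=175/22
row 4: denom=10−2·23/66=307/33; d'=(-41−2·175/22)/(307/33)=-1878/307
back: M4=-1878/307
back: M3=175/22−23/66·-1878/307=6193/614
back: M2=-15/23−6/23·6193/614=-1008/307
back: M1=-7/2−1/6·-1008/307=-1813/614
M: M0=0, M1=-1813/614, M2=-1008/307, M3=6193/614, M4=-1878/307, M5=0
seg 0: a=4, c=M0/2=0, d=(M1−M0)/(6·2)=-1813/7368, b=Δ0−h0·(2M0+M1)/6=1367/921
seg 1: a=5, c=M1/2=-1813/1228, d=(M2−M1)/(6·1)=-203/3684, b=Δ1−h1·(2M1+M2)/6=-2705/1842
seg 2: a=2, c=M2/2=-504/307, d=(M3−M2)/(6·1)=8209/3684, b=Δ2−h2·(2M2+M3)/6=-16897/3684
seg 3: a=-2, c=M3/2=6193/1228, d=(M4−M3)/(6·2)=-9949/7368, b=Δ3−h3·(2M3+M4)/6=-2183/1842
seg 4: a=5, c=M4/2=-939/307, d=(M5−M4)/(6·3)=313/921, b=Δ4−h4·(2M4+M5)/6=2564/921
t_q=15/2 → seg 4, τ=3/2; S=5+2564/921·τ+-939/307·τ²+313/921·τ³=8451/2456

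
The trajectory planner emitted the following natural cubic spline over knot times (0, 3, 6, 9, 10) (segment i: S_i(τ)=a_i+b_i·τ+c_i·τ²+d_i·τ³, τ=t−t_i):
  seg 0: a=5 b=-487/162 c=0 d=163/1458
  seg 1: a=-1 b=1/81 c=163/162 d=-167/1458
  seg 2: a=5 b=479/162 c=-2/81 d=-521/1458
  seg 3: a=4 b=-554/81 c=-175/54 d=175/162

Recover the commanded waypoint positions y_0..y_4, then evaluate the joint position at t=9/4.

y_0 = S_0(0) = a_0 = 5
y_1 = S_1(0) = a_1 = -1
y_2 = S_2(0) = a_2 = 5
y_3 = S_3(0) = a_3 = 4
y_4 = S_3(1) = -5
t_q=9/4 is in segment 0 (τ=9/4); S_0(τ)=-565/1152

y_0=5 y_1=-1 y_2=5 y_3=4 y_4=-5
S(9/4) = -565/1152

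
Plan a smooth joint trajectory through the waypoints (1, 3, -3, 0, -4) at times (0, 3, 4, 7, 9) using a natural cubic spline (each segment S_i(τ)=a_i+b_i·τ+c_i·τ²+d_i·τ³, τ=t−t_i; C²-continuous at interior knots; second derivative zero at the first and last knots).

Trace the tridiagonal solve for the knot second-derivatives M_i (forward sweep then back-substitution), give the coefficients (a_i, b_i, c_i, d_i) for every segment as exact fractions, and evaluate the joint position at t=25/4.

  seg 0: a=1 b=2029/558 c=0 d=-1657/5022
  seg 1: a=3 b=-1471/279 c=-1657/558 d=139/62
  seg 2: a=-3 b=-2503/558 c=1048/279 d=-3227/5022
  seg 3: a=0 b=196/279 c=-377/186 d=377/1116
S(25/4) = -5539/3968

Δ: Δ0=2/3, Δ1=-6, Δ2=1, Δ3=-2
row 1: diag=8, rhs=-40; c'=1/8, d'=-5
row 2: denom=8−1·1/8=63/8; d'=(42−1·-5)/(63/8)=376/63
row 3: denom=10−3·8/21=62/7; d'=(-18−3·376/63)/(62/7)=-377/93
back: M3=-377/93
back: M2=376/63−8/21·-377/93=2096/279
back: M1=-5−1/8·2096/279=-1657/279
M: M0=0, M1=-1657/279, M2=2096/279, M3=-377/93, M4=0
seg 0: a=1, c=M0/2=0, d=(M1−M0)/(6·3)=-1657/5022, b=Δ0−h0·(2M0+M1)/6=2029/558
seg 1: a=3, c=M1/2=-1657/558, d=(M2−M1)/(6·1)=139/62, b=Δ1−h1·(2M1+M2)/6=-1471/279
seg 2: a=-3, c=M2/2=1048/279, d=(M3−M2)/(6·3)=-3227/5022, b=Δ2−h2·(2M2+M3)/6=-2503/558
seg 3: a=0, c=M3/2=-377/186, d=(M4−M3)/(6·2)=377/1116, b=Δ3−h3·(2M3+M4)/6=196/279
t_q=25/4 → seg 2, τ=9/4; S=-3+-2503/558·τ+1048/279·τ²+-3227/5022·τ³=-5539/3968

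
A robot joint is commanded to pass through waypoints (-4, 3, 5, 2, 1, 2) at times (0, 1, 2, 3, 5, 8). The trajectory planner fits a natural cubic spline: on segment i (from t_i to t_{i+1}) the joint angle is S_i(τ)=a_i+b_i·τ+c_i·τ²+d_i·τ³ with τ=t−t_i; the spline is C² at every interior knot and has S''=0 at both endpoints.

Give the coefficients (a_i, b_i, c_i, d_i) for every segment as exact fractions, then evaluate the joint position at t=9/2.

  seg 0: a=-4 b=191/24 c=0 d=-23/24
  seg 1: a=3 b=61/12 c=-23/8 d=-5/24
  seg 2: a=5 b=-31/24 c=-7/2 d=43/24
  seg 3: a=2 b=-35/12 c=15/8 d=-1/3
  seg 4: a=1 b=7/12 c=-1/8 d=1/72
S(9/2) = 23/32

Δ: Δ0=7, Δ1=2, Δ2=-3, Δ3=-1/2, Δ4=1/3
row 1: diag=4, rhs=-30; c'=1/4, d'=-15/2
row 2: denom=4−1·1/4=15/4; d'=(-30−1·-15/2)/(15/4)=-6
row 3: denom=6−1·4/15=86/15; d'=(15−1·-6)/(86/15)=315/86
row 4: denom=10−2·15/43=400/43; d'=(5−2·315/86)/(400/43)=-1/4
back: M4=-1/4
back: M3=315/86−15/43·-1/4=15/4
back: M2=-6−4/15·15/4=-7
back: M1=-15/2−1/4·-7=-23/4
M: M0=0, M1=-23/4, M2=-7, M3=15/4, M4=-1/4, M5=0
seg 0: a=-4, c=M0/2=0, d=(M1−M0)/(6·1)=-23/24, b=Δ0−h0·(2M0+M1)/6=191/24
seg 1: a=3, c=M1/2=-23/8, d=(M2−M1)/(6·1)=-5/24, b=Δ1−h1·(2M1+M2)/6=61/12
seg 2: a=5, c=M2/2=-7/2, d=(M3−M2)/(6·1)=43/24, b=Δ2−h2·(2M2+M3)/6=-31/24
seg 3: a=2, c=M3/2=15/8, d=(M4−M3)/(6·2)=-1/3, b=Δ3−h3·(2M3+M4)/6=-35/12
seg 4: a=1, c=M4/2=-1/8, d=(M5−M4)/(6·3)=1/72, b=Δ4−h4·(2M4+M5)/6=7/12
t_q=9/2 → seg 3, τ=3/2; S=2+-35/12·τ+15/8·τ²+-1/3·τ³=23/32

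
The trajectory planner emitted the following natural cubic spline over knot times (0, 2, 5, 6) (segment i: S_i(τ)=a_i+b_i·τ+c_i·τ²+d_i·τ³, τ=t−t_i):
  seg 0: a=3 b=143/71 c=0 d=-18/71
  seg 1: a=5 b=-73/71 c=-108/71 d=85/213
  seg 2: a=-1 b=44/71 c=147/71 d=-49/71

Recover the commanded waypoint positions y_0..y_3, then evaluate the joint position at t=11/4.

y_0=3 y_1=5 y_2=-1 y_3=1
S(11/4) = 16093/4544

y_0 = S_0(0) = a_0 = 3
y_1 = S_1(0) = a_1 = 5
y_2 = S_2(0) = a_2 = -1
y_3 = S_2(1) = 1
t_q=11/4 is in segment 1 (τ=3/4); S_1(τ)=16093/4544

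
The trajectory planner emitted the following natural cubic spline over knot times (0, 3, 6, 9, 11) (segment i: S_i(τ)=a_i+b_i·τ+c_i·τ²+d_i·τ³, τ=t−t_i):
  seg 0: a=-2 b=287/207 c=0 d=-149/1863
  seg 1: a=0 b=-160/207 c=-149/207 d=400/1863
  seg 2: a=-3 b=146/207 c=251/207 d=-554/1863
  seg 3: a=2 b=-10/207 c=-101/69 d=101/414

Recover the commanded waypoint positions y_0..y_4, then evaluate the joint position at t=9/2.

y_0=-2 y_1=0 y_2=-3 y_3=2 y_4=-2
S(9/2) = -189/92

y_0 = S_0(0) = a_0 = -2
y_1 = S_1(0) = a_1 = 0
y_2 = S_2(0) = a_2 = -3
y_3 = S_3(0) = a_3 = 2
y_4 = S_3(2) = -2
t_q=9/2 is in segment 1 (τ=3/2); S_1(τ)=-189/92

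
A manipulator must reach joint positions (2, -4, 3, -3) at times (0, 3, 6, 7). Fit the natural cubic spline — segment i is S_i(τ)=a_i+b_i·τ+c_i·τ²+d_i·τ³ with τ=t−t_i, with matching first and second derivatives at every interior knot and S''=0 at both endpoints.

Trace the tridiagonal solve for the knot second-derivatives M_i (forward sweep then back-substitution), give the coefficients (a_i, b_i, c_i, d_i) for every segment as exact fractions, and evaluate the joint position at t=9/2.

  seg 0: a=2 b=-353/87 c=0 d=179/783
  seg 1: a=-4 b=184/87 c=179/87 d=-518/783
  seg 2: a=3 b=-296/87 c=-113/29 d=113/87
S(9/2) = 91/58

Δ: Δ0=-2, Δ1=7/3, Δ2=-6
row 1: diag=12, rhs=26; c'=1/4, d'=13/6
row 2: denom=8−3·1/4=29/4; d'=(-50−3·13/6)/(29/4)=-226/29
back: M2=-226/29
back: M1=13/6−1/4·-226/29=358/87
M: M0=0, M1=358/87, M2=-226/29, M3=0
seg 0: a=2, c=M0/2=0, d=(M1−M0)/(6·3)=179/783, b=Δ0−h0·(2M0+M1)/6=-353/87
seg 1: a=-4, c=M1/2=179/87, d=(M2−M1)/(6·3)=-518/783, b=Δ1−h1·(2M1+M2)/6=184/87
seg 2: a=3, c=M2/2=-113/29, d=(M3−M2)/(6·1)=113/87, b=Δ2−h2·(2M2+M3)/6=-296/87
t_q=9/2 → seg 1, τ=3/2; S=-4+184/87·τ+179/87·τ²+-518/783·τ³=91/58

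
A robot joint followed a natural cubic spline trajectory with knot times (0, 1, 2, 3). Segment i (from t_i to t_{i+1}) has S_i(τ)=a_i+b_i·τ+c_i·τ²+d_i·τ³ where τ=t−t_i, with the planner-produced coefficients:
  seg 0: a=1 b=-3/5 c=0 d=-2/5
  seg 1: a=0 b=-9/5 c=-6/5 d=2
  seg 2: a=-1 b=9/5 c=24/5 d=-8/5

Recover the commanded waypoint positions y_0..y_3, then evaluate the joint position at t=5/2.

y_0 = S_0(0) = a_0 = 1
y_1 = S_1(0) = a_1 = 0
y_2 = S_2(0) = a_2 = -1
y_3 = S_2(1) = 4
t_q=5/2 is in segment 2 (τ=1/2); S_2(τ)=9/10

y_0=1 y_1=0 y_2=-1 y_3=4
S(5/2) = 9/10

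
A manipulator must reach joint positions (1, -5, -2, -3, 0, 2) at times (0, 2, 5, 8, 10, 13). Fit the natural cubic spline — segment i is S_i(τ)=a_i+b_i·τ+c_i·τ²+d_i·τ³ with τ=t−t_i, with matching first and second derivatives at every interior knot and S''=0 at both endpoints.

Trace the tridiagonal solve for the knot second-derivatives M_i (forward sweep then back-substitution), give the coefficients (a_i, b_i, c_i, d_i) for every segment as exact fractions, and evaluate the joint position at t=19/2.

Δ: Δ0=-3, Δ1=1, Δ2=-1/3, Δ3=3/2, Δ4=2/3
row 1: diag=10, rhs=24; c'=3/10, d'=12/5
row 2: denom=12−3·3/10=111/10; d'=(-8−3·12/5)/(111/10)=-152/111
row 3: denom=10−3·10/37=340/37; d'=(11−3·-152/111)/(340/37)=559/340
row 4: denom=10−2·37/170=813/85; d'=(-5−2·559/340)/(813/85)=-1409/1626
back: M4=-1409/1626
back: M3=559/340−37/170·-1409/1626=1490/813
back: M2=-152/111−10/37·1490/813=-1516/813
back: M1=12/5−3/10·-1516/813=802/271
M: M0=0, M1=802/271, M2=-1516/813, M3=1490/813, M4=-1409/1626, M5=0
seg 0: a=1, c=M0/2=0, d=(M1−M0)/(6·2)=401/1626, b=Δ0−h0·(2M0+M1)/6=-3241/813
seg 1: a=-5, c=M1/2=401/271, d=(M2−M1)/(6·3)=-1961/7317, b=Δ1−h1·(2M1+M2)/6=-835/813
seg 2: a=-2, c=M2/2=-758/813, d=(M3−M2)/(6·3)=167/813, b=Δ2−h2·(2M2+M3)/6=500/813
seg 3: a=-3, c=M3/2=745/813, d=(M4−M3)/(6·2)=-1463/6504, b=Δ3−h3·(2M3+M4)/6=461/813
seg 4: a=0, c=M4/2=-1409/3252, d=(M5−M4)/(6·3)=1409/29268, b=Δ4−h4·(2M4+M5)/6=831/542
t_q=19/2 → seg 3, τ=3/2; S=-3+461/813·τ+745/813·τ²+-1463/6504·τ³=-14687/17344

  seg 0: a=1 b=-3241/813 c=0 d=401/1626
  seg 1: a=-5 b=-835/813 c=401/271 d=-1961/7317
  seg 2: a=-2 b=500/813 c=-758/813 d=167/813
  seg 3: a=-3 b=461/813 c=745/813 d=-1463/6504
  seg 4: a=0 b=831/542 c=-1409/3252 d=1409/29268
S(19/2) = -14687/17344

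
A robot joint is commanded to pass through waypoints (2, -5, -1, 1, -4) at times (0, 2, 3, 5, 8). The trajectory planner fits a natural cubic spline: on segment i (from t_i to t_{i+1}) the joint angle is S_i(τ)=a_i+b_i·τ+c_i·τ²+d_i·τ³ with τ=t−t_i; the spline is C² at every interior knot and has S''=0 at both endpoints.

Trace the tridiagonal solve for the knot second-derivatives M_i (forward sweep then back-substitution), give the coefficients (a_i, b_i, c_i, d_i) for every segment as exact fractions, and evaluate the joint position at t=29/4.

Δ: Δ0=-7/2, Δ1=4, Δ2=1, Δ3=-5/3
row 1: diag=6, rhs=45; c'=1/6, d'=15/2
row 2: denom=6−1·1/6=35/6; d'=(-18−1·15/2)/(35/6)=-153/35
row 3: denom=10−2·12/35=326/35; d'=(-16−2·-153/35)/(326/35)=-127/163
back: M3=-127/163
back: M2=-153/35−12/35·-127/163=-669/163
back: M1=15/2−1/6·-669/163=1334/163
M: M0=0, M1=1334/163, M2=-669/163, M3=-127/163, M4=0
seg 0: a=2, c=M0/2=0, d=(M1−M0)/(6·2)=667/978, b=Δ0−h0·(2M0+M1)/6=-6091/978
seg 1: a=-5, c=M1/2=667/163, d=(M2−M1)/(6·1)=-2003/978, b=Δ1−h1·(2M1+M2)/6=1913/978
seg 2: a=-1, c=M2/2=-669/326, d=(M3−M2)/(6·2)=271/978, b=Δ2−h2·(2M2+M3)/6=1954/489
seg 3: a=1, c=M3/2=-127/326, d=(M4−M3)/(6·3)=127/2934, b=Δ3−h3·(2M3+M4)/6=-434/489
t_q=29/4 → seg 3, τ=9/4; S=1+-434/489·τ+-127/326·τ²+127/2934·τ³=-51661/20864

  seg 0: a=2 b=-6091/978 c=0 d=667/978
  seg 1: a=-5 b=1913/978 c=667/163 d=-2003/978
  seg 2: a=-1 b=1954/489 c=-669/326 d=271/978
  seg 3: a=1 b=-434/489 c=-127/326 d=127/2934
S(29/4) = -51661/20864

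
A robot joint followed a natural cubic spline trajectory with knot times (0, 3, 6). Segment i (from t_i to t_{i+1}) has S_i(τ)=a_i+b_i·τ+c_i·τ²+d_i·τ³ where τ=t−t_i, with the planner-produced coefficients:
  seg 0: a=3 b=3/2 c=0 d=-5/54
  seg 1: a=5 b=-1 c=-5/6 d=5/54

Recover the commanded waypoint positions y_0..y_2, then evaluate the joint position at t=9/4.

y_0 = S_0(0) = a_0 = 3
y_1 = S_1(0) = a_1 = 5
y_2 = S_1(3) = -3
t_q=9/4 is in segment 0 (τ=9/4); S_0(τ)=681/128

y_0=3 y_1=5 y_2=-3
S(9/4) = 681/128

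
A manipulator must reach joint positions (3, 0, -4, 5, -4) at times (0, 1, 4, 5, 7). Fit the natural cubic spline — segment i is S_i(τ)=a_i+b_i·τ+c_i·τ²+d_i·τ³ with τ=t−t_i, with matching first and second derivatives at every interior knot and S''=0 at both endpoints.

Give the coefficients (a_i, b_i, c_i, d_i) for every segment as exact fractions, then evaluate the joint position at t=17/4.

  seg 0: a=3 b=-701/276 c=0 d=-127/276
  seg 1: a=0 b=-541/138 c=-127/92 d=619/828
  seg 2: a=-4 b=2203/276 c=123/23 d=-1195/276
  seg 3: a=5 b=785/138 c=-703/92 d=703/552
S(17/4) = -10233/5888

Δ: Δ0=-3, Δ1=-4/3, Δ2=9, Δ3=-9/2
row 1: diag=8, rhs=10; c'=3/8, d'=5/4
row 2: denom=8−3·3/8=55/8; d'=(62−3·5/4)/(55/8)=466/55
row 3: denom=6−1·8/55=322/55; d'=(-81−1·466/55)/(322/55)=-703/46
back: M3=-703/46
back: M2=466/55−8/55·-703/46=246/23
back: M1=5/4−3/8·246/23=-127/46
M: M0=0, M1=-127/46, M2=246/23, M3=-703/46, M4=0
seg 0: a=3, c=M0/2=0, d=(M1−M0)/(6·1)=-127/276, b=Δ0−h0·(2M0+M1)/6=-701/276
seg 1: a=0, c=M1/2=-127/92, d=(M2−M1)/(6·3)=619/828, b=Δ1−h1·(2M1+M2)/6=-541/138
seg 2: a=-4, c=M2/2=123/23, d=(M3−M2)/(6·1)=-1195/276, b=Δ2−h2·(2M2+M3)/6=2203/276
seg 3: a=5, c=M3/2=-703/92, d=(M4−M3)/(6·2)=703/552, b=Δ3−h3·(2M3+M4)/6=785/138
t_q=17/4 → seg 2, τ=1/4; S=-4+2203/276·τ+123/23·τ²+-1195/276·τ³=-10233/5888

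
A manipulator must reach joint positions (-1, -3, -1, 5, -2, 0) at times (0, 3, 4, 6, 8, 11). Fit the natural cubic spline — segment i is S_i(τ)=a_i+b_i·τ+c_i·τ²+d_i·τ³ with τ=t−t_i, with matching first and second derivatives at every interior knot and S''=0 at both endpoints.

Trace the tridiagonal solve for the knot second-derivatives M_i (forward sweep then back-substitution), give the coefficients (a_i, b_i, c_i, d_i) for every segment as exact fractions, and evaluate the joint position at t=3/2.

  seg 0: a=-1 b=-1207/813 c=0 d=665/7317
  seg 1: a=-3 b=788/813 c=665/813 d=173/813
  seg 2: a=-1 b=879/271 c=1184/813 d=-1283/1626
  seg 3: a=5 b=-325/813 c=-2665/813 d=1873/2168
  seg 4: a=-2 b=-5113/1626 c=6197/3252 d=-6197/29268
S(3/2) = -6331/2168

Δ: Δ0=-2/3, Δ1=2, Δ2=3, Δ3=-7/2, Δ4=2/3
row 1: diag=8, rhs=16; c'=1/8, d'=2
row 2: denom=6−1·1/8=47/8; d'=(6−1·2)/(47/8)=32/47
row 3: denom=8−2·16/47=344/47; d'=(-39−2·32/47)/(344/47)=-1897/344
row 4: denom=10−2·47/172=813/86; d'=(25−2·-1897/344)/(813/86)=6197/1626
back: M4=6197/1626
back: M3=-1897/344−47/172·6197/1626=-5330/813
back: M2=32/47−16/47·-5330/813=2368/813
back: M1=2−1/8·2368/813=1330/813
M: M0=0, M1=1330/813, M2=2368/813, M3=-5330/813, M4=6197/1626, M5=0
seg 0: a=-1, c=M0/2=0, d=(M1−M0)/(6·3)=665/7317, b=Δ0−h0·(2M0+M1)/6=-1207/813
seg 1: a=-3, c=M1/2=665/813, d=(M2−M1)/(6·1)=173/813, b=Δ1−h1·(2M1+M2)/6=788/813
seg 2: a=-1, c=M2/2=1184/813, d=(M3−M2)/(6·2)=-1283/1626, b=Δ2−h2·(2M2+M3)/6=879/271
seg 3: a=5, c=M3/2=-2665/813, d=(M4−M3)/(6·2)=1873/2168, b=Δ3−h3·(2M3+M4)/6=-325/813
seg 4: a=-2, c=M4/2=6197/3252, d=(M5−M4)/(6·3)=-6197/29268, b=Δ4−h4·(2M4+M5)/6=-5113/1626
t_q=3/2 → seg 0, τ=3/2; S=-1+-1207/813·τ+0·τ²+665/7317·τ³=-6331/2168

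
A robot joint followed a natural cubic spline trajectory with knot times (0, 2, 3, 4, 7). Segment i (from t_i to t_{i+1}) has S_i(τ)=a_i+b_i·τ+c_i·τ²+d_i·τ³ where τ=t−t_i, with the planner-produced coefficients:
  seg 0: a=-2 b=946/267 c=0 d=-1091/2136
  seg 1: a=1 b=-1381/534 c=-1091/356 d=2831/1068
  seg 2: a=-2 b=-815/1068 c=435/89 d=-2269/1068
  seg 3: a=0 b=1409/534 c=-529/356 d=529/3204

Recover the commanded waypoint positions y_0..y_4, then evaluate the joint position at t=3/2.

y_0 = S_0(0) = a_0 = -2
y_1 = S_1(0) = a_1 = 1
y_2 = S_2(0) = a_2 = -2
y_3 = S_3(0) = a_3 = 0
y_4 = S_3(3) = -1
t_q=3/2 is in segment 0 (τ=3/2); S_0(τ)=9061/5696

y_0=-2 y_1=1 y_2=-2 y_3=0 y_4=-1
S(3/2) = 9061/5696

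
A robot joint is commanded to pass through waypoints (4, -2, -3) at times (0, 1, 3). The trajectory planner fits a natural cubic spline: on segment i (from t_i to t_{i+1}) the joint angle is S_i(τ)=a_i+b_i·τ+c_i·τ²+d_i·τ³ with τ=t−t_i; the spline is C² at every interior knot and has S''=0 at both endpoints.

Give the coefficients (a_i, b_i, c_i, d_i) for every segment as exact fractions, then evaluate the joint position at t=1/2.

Δ: Δ0=-6, Δ1=-1/2
row 1: diag=6, rhs=33; c'=1/3, d'=11/2
back: M1=11/2
M: M0=0, M1=11/2, M2=0
seg 0: a=4, c=M0/2=0, d=(M1−M0)/(6·1)=11/12, b=Δ0−h0·(2M0+M1)/6=-83/12
seg 1: a=-2, c=M1/2=11/4, d=(M2−M1)/(6·2)=-11/24, b=Δ1−h1·(2M1+M2)/6=-25/6
t_q=1/2 → seg 0, τ=1/2; S=4+-83/12·τ+0·τ²+11/12·τ³=21/32

  seg 0: a=4 b=-83/12 c=0 d=11/12
  seg 1: a=-2 b=-25/6 c=11/4 d=-11/24
S(1/2) = 21/32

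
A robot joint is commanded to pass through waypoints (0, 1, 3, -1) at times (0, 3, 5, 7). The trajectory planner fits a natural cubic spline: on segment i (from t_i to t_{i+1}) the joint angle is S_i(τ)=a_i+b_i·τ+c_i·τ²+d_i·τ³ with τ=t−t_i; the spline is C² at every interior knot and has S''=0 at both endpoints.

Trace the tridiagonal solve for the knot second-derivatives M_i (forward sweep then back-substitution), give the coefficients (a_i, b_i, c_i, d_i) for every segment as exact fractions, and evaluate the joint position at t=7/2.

Δ: Δ0=1/3, Δ1=1, Δ2=-2
row 1: diag=10, rhs=4; c'=1/5, d'=2/5
row 2: denom=8−2·1/5=38/5; d'=(-18−2·2/5)/(38/5)=-47/19
back: M2=-47/19
back: M1=2/5−1/5·-47/19=17/19
M: M0=0, M1=17/19, M2=-47/19, M3=0
seg 0: a=0, c=M0/2=0, d=(M1−M0)/(6·3)=17/342, b=Δ0−h0·(2M0+M1)/6=-13/114
seg 1: a=1, c=M1/2=17/38, d=(M2−M1)/(6·2)=-16/57, b=Δ1−h1·(2M1+M2)/6=70/57
seg 2: a=3, c=M2/2=-47/38, d=(M3−M2)/(6·2)=47/228, b=Δ2−h2·(2M2+M3)/6=-20/57
t_q=7/2 → seg 1, τ=1/2; S=1+70/57·τ+17/38·τ²+-16/57·τ³=257/152

  seg 0: a=0 b=-13/114 c=0 d=17/342
  seg 1: a=1 b=70/57 c=17/38 d=-16/57
  seg 2: a=3 b=-20/57 c=-47/38 d=47/228
S(7/2) = 257/152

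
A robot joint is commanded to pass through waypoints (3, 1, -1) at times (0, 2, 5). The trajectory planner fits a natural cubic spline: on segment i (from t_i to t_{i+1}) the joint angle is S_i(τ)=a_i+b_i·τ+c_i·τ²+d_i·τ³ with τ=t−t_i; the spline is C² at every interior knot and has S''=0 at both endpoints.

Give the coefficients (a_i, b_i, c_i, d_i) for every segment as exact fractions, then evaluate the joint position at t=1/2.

  seg 0: a=3 b=-16/15 c=0 d=1/60
  seg 1: a=1 b=-13/15 c=1/10 d=-1/90
S(1/2) = 79/32

Δ: Δ0=-1, Δ1=-2/3
row 1: diag=10, rhs=2; c'=3/10, d'=1/5
back: M1=1/5
M: M0=0, M1=1/5, M2=0
seg 0: a=3, c=M0/2=0, d=(M1−M0)/(6·2)=1/60, b=Δ0−h0·(2M0+M1)/6=-16/15
seg 1: a=1, c=M1/2=1/10, d=(M2−M1)/(6·3)=-1/90, b=Δ1−h1·(2M1+M2)/6=-13/15
t_q=1/2 → seg 0, τ=1/2; S=3+-16/15·τ+0·τ²+1/60·τ³=79/32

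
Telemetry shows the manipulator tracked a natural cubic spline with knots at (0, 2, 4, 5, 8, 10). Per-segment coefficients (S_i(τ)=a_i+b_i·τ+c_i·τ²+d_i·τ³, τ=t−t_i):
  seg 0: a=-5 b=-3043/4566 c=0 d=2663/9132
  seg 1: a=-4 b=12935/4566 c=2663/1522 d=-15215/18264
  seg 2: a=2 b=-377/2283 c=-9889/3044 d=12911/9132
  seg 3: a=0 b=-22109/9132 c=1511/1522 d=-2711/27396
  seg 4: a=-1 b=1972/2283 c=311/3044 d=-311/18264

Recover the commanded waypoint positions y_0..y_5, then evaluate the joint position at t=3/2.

y_0=-5 y_1=-4 y_2=2 y_3=0 y_4=-1 y_5=1
S(3/2) = -122137/24352

y_0 = S_0(0) = a_0 = -5
y_1 = S_1(0) = a_1 = -4
y_2 = S_2(0) = a_2 = 2
y_3 = S_3(0) = a_3 = 0
y_4 = S_4(0) = a_4 = -1
y_5 = S_4(2) = 1
t_q=3/2 is in segment 0 (τ=3/2); S_0(τ)=-122137/24352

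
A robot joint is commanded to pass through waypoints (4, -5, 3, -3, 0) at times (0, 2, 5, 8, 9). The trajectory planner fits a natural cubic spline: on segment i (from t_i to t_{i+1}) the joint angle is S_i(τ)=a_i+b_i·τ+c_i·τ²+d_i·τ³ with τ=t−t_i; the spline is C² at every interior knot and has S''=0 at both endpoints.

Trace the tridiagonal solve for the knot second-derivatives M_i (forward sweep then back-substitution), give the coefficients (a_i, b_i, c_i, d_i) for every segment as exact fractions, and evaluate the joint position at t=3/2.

  seg 0: a=4 b=-368/57 c=0 d=223/456
  seg 1: a=-5 b=-67/114 c=223/76 d=-1265/2052
  seg 2: a=3 b=85/228 c=-149/57 d=1247/2052
  seg 3: a=-3 b=125/114 c=217/76 d=-217/228
S(3/2) = -4905/1216

Δ: Δ0=-9/2, Δ1=8/3, Δ2=-2, Δ3=3
row 1: diag=10, rhs=43; c'=3/10, d'=43/10
row 2: denom=12−3·3/10=111/10; d'=(-28−3·43/10)/(111/10)=-409/111
row 3: denom=8−3·10/37=266/37; d'=(30−3·-409/111)/(266/37)=217/38
back: M3=217/38
back: M2=-409/111−10/37·217/38=-298/57
back: M1=43/10−3/10·-298/57=223/38
M: M0=0, M1=223/38, M2=-298/57, M3=217/38, M4=0
seg 0: a=4, c=M0/2=0, d=(M1−M0)/(6·2)=223/456, b=Δ0−h0·(2M0+M1)/6=-368/57
seg 1: a=-5, c=M1/2=223/76, d=(M2−M1)/(6·3)=-1265/2052, b=Δ1−h1·(2M1+M2)/6=-67/114
seg 2: a=3, c=M2/2=-149/57, d=(M3−M2)/(6·3)=1247/2052, b=Δ2−h2·(2M2+M3)/6=85/228
seg 3: a=-3, c=M3/2=217/76, d=(M4−M3)/(6·1)=-217/228, b=Δ3−h3·(2M3+M4)/6=125/114
t_q=3/2 → seg 0, τ=3/2; S=4+-368/57·τ+0·τ²+223/456·τ³=-4905/1216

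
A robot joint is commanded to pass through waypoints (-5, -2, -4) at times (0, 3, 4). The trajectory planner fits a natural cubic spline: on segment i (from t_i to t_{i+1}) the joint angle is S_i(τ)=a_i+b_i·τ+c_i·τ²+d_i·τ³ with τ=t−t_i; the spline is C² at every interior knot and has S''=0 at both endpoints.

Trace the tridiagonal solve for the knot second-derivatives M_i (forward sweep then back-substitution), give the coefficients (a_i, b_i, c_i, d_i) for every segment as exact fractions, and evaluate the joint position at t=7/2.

  seg 0: a=-5 b=17/8 c=0 d=-1/8
  seg 1: a=-2 b=-5/4 c=-9/8 d=3/8
S(7/2) = -183/64

Δ: Δ0=1, Δ1=-2
row 1: diag=8, rhs=-18; c'=1/8, d'=-9/4
back: M1=-9/4
M: M0=0, M1=-9/4, M2=0
seg 0: a=-5, c=M0/2=0, d=(M1−M0)/(6·3)=-1/8, b=Δ0−h0·(2M0+M1)/6=17/8
seg 1: a=-2, c=M1/2=-9/8, d=(M2−M1)/(6·1)=3/8, b=Δ1−h1·(2M1+M2)/6=-5/4
t_q=7/2 → seg 1, τ=1/2; S=-2+-5/4·τ+-9/8·τ²+3/8·τ³=-183/64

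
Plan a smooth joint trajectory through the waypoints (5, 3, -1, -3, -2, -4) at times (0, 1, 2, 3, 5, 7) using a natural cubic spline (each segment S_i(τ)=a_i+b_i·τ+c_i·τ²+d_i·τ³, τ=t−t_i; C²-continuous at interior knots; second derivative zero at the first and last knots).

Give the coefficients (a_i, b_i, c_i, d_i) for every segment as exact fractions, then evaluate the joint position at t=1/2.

  seg 0: a=5 b=-855/628 c=0 d=-401/628
  seg 1: a=3 b=-1029/314 c=-1203/628 d=749/628
  seg 2: a=-1 b=-2217/628 c=261/157 d=-83/628
  seg 3: a=-3 b=-189/314 c=795/628 d=-449/1256
  seg 4: a=-2 b=27/157 c=-138/157 d=23/157
S(1/2) = 21299/5024

Δ: Δ0=-2, Δ1=-4, Δ2=-2, Δ3=1/2, Δ4=-1
row 1: diag=4, rhs=-12; c'=1/4, d'=-3
row 2: denom=4−1·1/4=15/4; d'=(12−1·-3)/(15/4)=4
row 3: denom=6−1·4/15=86/15; d'=(15−1·4)/(86/15)=165/86
row 4: denom=8−2·15/43=314/43; d'=(-9−2·165/86)/(314/43)=-276/157
back: M4=-276/157
back: M3=165/86−15/43·-276/157=795/314
back: M2=4−4/15·795/314=522/157
back: M1=-3−1/4·522/157=-1203/314
M: M0=0, M1=-1203/314, M2=522/157, M3=795/314, M4=-276/157, M5=0
seg 0: a=5, c=M0/2=0, d=(M1−M0)/(6·1)=-401/628, b=Δ0−h0·(2M0+M1)/6=-855/628
seg 1: a=3, c=M1/2=-1203/628, d=(M2−M1)/(6·1)=749/628, b=Δ1−h1·(2M1+M2)/6=-1029/314
seg 2: a=-1, c=M2/2=261/157, d=(M3−M2)/(6·1)=-83/628, b=Δ2−h2·(2M2+M3)/6=-2217/628
seg 3: a=-3, c=M3/2=795/628, d=(M4−M3)/(6·2)=-449/1256, b=Δ3−h3·(2M3+M4)/6=-189/314
seg 4: a=-2, c=M4/2=-138/157, d=(M5−M4)/(6·2)=23/157, b=Δ4−h4·(2M4+M5)/6=27/157
t_q=1/2 → seg 0, τ=1/2; S=5+-855/628·τ+0·τ²+-401/628·τ³=21299/5024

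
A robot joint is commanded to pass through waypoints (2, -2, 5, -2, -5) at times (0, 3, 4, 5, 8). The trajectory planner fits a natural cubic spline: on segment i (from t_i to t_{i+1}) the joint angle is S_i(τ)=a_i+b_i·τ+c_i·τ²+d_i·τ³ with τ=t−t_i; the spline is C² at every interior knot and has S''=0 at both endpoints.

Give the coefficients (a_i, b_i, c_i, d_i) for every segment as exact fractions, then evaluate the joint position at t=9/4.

Δ: Δ0=-4/3, Δ1=7, Δ2=-7, Δ3=-1
row 1: diag=8, rhs=50; c'=1/8, d'=25/4
row 2: denom=4−1·1/8=31/8; d'=(-84−1·25/4)/(31/8)=-722/31
row 3: denom=8−1·8/31=240/31; d'=(36−1·-722/31)/(240/31)=919/120
back: M3=919/120
back: M2=-722/31−8/31·919/120=-379/15
back: M1=25/4−1/8·-379/15=1129/120
M: M0=0, M1=1129/120, M2=-379/15, M3=919/120, M4=0
seg 0: a=2, c=M0/2=0, d=(M1−M0)/(6·3)=1129/2160, b=Δ0−h0·(2M0+M1)/6=-483/80
seg 1: a=-2, c=M1/2=1129/240, d=(M2−M1)/(6·1)=-1387/240, b=Δ1−h1·(2M1+M2)/6=323/40
seg 2: a=5, c=M2/2=-379/30, d=(M3−M2)/(6·1)=439/80, b=Δ2−h2·(2M2+M3)/6=7/48
seg 3: a=-2, c=M3/2=919/240, d=(M4−M3)/(6·3)=-919/2160, b=Δ3−h3·(2M3+M4)/6=-1039/120
t_q=9/4 → seg 0, τ=9/4; S=2+-483/80·τ+0·τ²+1129/2160·τ³=-28829/5120

  seg 0: a=2 b=-483/80 c=0 d=1129/2160
  seg 1: a=-2 b=323/40 c=1129/240 d=-1387/240
  seg 2: a=5 b=7/48 c=-379/30 d=439/80
  seg 3: a=-2 b=-1039/120 c=919/240 d=-919/2160
S(9/4) = -28829/5120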